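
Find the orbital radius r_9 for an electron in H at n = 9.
4.2863 nm (or 42.8633 Å)

The Bohr radius formula is:
r_n = n² a₀ / Z

where a₀ = 0.0529177 nm is the Bohr radius.

For H (Z = 1) at n = 9:
r_9 = 9² × 0.0529177 nm / 1
r_9 = 81 × 0.0529177 nm / 1
r_9 = 4.28633 nm / 1
r_9 = 4.2863 nm

The electron orbits at approximately 4.2863 nm from the nucleus.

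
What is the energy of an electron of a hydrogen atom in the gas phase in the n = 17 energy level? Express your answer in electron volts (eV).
-0.047079 eV

The energy levels of a hydrogen-like atom are given by:
E_n = -13.6057 eV / n²

For n = 17:
E_17 = -13.6057 eV / 17²
E_17 = -13.6057 eV / 289
E_17 = -0.047079 eV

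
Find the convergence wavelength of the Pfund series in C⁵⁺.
63.282301 nm

The series limit corresponds to the transition from n = ∞ to n = 5.
This is the highest energy (shortest wavelength) transition in the Pfund series.

E_∞ = 0 eV
E_5 = -13.6057 × 6² / 5² = -19.59220800 eV

Energy at series limit:
ΔE = E_∞ - E_5 = 0 - (-19.59220800) = 19.59220800 eV
λ = hc/E = 1239.84 eV·nm / 19.59220800 eV = 63.282301 nm

This energy equals the ionization energy from the n = 5 state of C⁵⁺.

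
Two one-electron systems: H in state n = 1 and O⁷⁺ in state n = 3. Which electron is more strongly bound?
O⁷⁺ at n = 3 (E = -96.752 eV)

Using E_n = -13.6057 Z² / n² eV:

H (Z = 1) at n = 1:
E = -13.6057 × 1² / 1² = -13.6057 × 1 / 1 = -13.605700 eV

O⁷⁺ (Z = 8) at n = 3:
E = -13.6057 × 8² / 3² = -13.6057 × 64 / 9 = -96.751644 eV

Since -96.751644 eV < -13.605700 eV,
O⁷⁺ at n = 3 is more tightly bound (requires more energy to ionize).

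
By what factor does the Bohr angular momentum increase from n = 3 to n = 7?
2.333333

In the Bohr model, L_n = nℏ, so the ratio is purely the ratio of quantum numbers:

L_7/L_3 = 7ℏ / 3ℏ = 7/3 = 2.333333

The angular momentum scales linearly with n.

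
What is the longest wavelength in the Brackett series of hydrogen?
4050.07 nm

The longest wavelength corresponds to the smallest energy transition in the series.
The Brackett series has all transitions ending at n_f = 4.

For H, the first line (α-line) is the jump from n = 5 to n = 4:
E_5 = -13.6057 / 5² = -0.54422800 eV
E_4 = -13.6057 / 4² = -0.85035625 eV
ΔE = E_5 - E_4 = 0.30612825 eV

λ = hc/E = 1239.84 eV·nm / 0.30612825 eV
λ = 4050.07 nm

This is the α-line of the Brackett series in H.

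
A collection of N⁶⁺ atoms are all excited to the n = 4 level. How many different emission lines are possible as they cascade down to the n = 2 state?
3

The electron can occupy levels n = 2, 3, ..., 4 during de-excitation — that is m = 4 - 2 + 1 = 3 distinct levels.

The number of distinct spectral lines equals the number of ways to choose 2 of these m levels (each pair gives one possible emission transition):

Number of lines = m(m-1)/2 = 3×2/2 = 3

These correspond to all possible transitions between the 3 levels:
4 → 3, 4 → 2, 3 → 2

Each transition produces a photon with a unique energy (and thus wavelength). This count does not depend on Z.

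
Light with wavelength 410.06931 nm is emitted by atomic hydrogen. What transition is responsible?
n = 6 → n = 2

First, find the photon energy from the wavelength (hc = 1239.84 eV·nm):
E = hc/λ = 1239.84 eV·nm / 410.06931 nm = 3.0234889 eV

The energy levels of hydrogen satisfy E_n = -13.6057 / n² eV, so an emission n_i → n_f releases
ΔE = 13.6057 × (1/n_f² − 1/n_i²) eV.

Setting ΔE equal to the photon energy:
1/n_f² − 1/n_i² = 3.0234889 / 13.6057 = 0.22222222

Since 1/n_i² must be positive, we need 1/n_f² > 0.22222222, i.e. n_f ≤ 2. For each allowed n_f, solve n_i = (1/n_f² − 0.22222222)^(−1/2) and check whether it is a whole number:
  n_f = 1: 1/n_i² = 1.00000000 − 0.22222222 = 0.77777778 → n_i = 1.134  (not an integer) ✗
  n_f = 2: 1/n_i² = 0.25000000 − 0.22222222 = 0.02777778 → n_i = 6.000  → integer, n_i = 6 ✓

Only n_f = 2 gives an integer upper level, n_i = 6.

The transition is from n = 6 to n = 2 (emission).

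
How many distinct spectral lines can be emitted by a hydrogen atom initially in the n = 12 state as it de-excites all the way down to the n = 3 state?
45

The electron can occupy levels n = 3, 4, ..., 12 during de-excitation — that is m = 12 - 3 + 1 = 10 distinct levels.

The number of distinct spectral lines equals the number of ways to choose 2 of these m levels (each pair gives one possible emission transition):

Number of lines = m(m-1)/2 = 10×9/2 = 45

These correspond to all possible transitions between the 10 levels:
12 → 11, 12 → 10, 12 → 9, 12 → 8, 12 → 7, 12 → 6, 12 → 5, 12 → 4...

Each transition produces a photon with a unique energy (and thus wavelength). This count does not depend on Z.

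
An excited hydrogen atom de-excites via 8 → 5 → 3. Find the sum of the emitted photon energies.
1.299 eV

The energy levels of hydrogen are E_n = -13.6057 / n² eV.

First transition (8 → 5):
ΔE₁ = |E_5 - E_8|
ΔE₁ = |-0.544228000 - (-0.212589063)| = 0.331639 eV

Second transition (5 → 3):
ΔE₂ = |E_3 - E_5|
ΔE₂ = |-1.511744444 - (-0.544228000)| = 0.967516 eV

Total energy released:
E_total = ΔE₁ + ΔE₂ = 0.331639 + 0.967516 = 1.299 eV

Note: This equals the direct transition 8 → 3: 1.299 eV ✓
Energy is conserved regardless of the path taken.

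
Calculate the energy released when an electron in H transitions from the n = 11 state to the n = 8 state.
0.100 eV

The energy levels are E_n = -13.6057 eV / n².

Energy at n = 11: E_11 = -13.6057 / 11² = -0.112444 eV
Energy at n = 8: E_8 = -13.6057 / 8² = -0.212589 eV

For emission (electron falling to lower state), the photon energy is:
E_photon = E_11 - E_8 = |-0.112444 - (-0.212589)|
E_photon = 0.100 eV

This energy is carried away by the emitted photon.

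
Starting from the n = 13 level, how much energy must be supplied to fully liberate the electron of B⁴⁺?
2.012678 eV

The ionization energy is the energy needed to remove the electron completely (n → ∞).

For a hydrogen-like ion with Z = 5, E_n = -13.6057 Z² / n² eV.

At n = 13: E_13 = -13.6057 × 5² / 13² = -2.012677515 eV
At n = ∞: E_∞ = 0 eV

Ionization energy = E_∞ - E_13 = 0 - (-2.012677515) = 2.012677515 eV
Ionization energy ≈ 2.012678 eV

This is also called the binding energy of the electron in state n = 13.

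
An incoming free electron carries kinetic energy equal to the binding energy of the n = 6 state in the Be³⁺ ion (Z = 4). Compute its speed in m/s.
1.46e+06 m/s (or 0.486% of c)

The binding energy at n = 6 for Be³⁺ is:
E_6 = -13.6057 × 4²/6² = -6.04698 eV
|E_6| = 6.04698 eV

Convert to Joules:
KE = 6.04698 eV × (1.602177 × 10⁻¹⁹ J/eV) = 9.6883e-19 J

Using KE = ½mv²:
v = √(2·KE/m_e)
v = √(2 × 9.6883e-19 J / 9.10938 × 10⁻³¹ kg)
v = 1.46e+06 m/s

This is approximately 0.486% the speed of light.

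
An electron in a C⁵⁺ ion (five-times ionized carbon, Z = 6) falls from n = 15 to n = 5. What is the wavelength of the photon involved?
71.19 nm

First, find the transition energy using E_n = -13.6057 Z² / n² eV:
E_15 = -13.6057 × 6² / 15² = -2.1769 eV
E_5 = -13.6057 × 6² / 5² = -19.5922 eV

Photon energy: |ΔE| = |E_5 - E_15| = 17.4153 eV

Convert to wavelength using E = hc/λ with hc = 1239.84 eV·nm:
λ = hc/E = 1239.84 eV·nm / 17.4153 eV
λ = 71.19 nm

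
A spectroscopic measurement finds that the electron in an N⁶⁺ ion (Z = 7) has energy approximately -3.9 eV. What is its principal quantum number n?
n = 13

The exact energy levels follow E_n = -13.6057 Z² / n² eV with Z = 7.

The measured value (-3.9 eV) is reported to only 2 significant figures, so we must test candidate n values and see which one matches to that precision.

Candidate energies:
  n = 11:  E = -13.6057 × 7² / 11² = -5.50975 eV
  n = 12:  E = -13.6057 × 7² / 12² = -4.62972 eV
  n = 13:  E = -13.6057 × 7² / 13² = -3.94485 eV  ← matches
  n = 14:  E = -13.6057 × 7² / 14² = -3.40143 eV
  n = 15:  E = -13.6057 × 7² / 15² = -2.96302 eV

Checking against the measurement of -3.9 eV (2 sig figs), only n = 13 agrees:
E_13 = -3.94485 eV, which rounds to -3.9 eV ✓

Therefore n = 13.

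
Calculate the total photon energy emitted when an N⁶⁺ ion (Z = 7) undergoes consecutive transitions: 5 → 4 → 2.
140.003 eV

The energy levels of N⁶⁺ are E_n = -13.6057 × 7² / n² eV.

First transition (5 → 4):
ΔE₁ = |E_4 - E_5|
ΔE₁ = |-41.667456250 - (-26.667172000)| = 15.000284 eV

Second transition (4 → 2):
ΔE₂ = |E_2 - E_4|
ΔE₂ = |-166.669825000 - (-41.667456250)| = 125.002369 eV

Total energy released:
E_total = ΔE₁ + ΔE₂ = 15.000284 + 125.002369 = 140.003 eV

Note: This equals the direct transition 5 → 2: 140.003 eV ✓
Energy is conserved regardless of the path taken.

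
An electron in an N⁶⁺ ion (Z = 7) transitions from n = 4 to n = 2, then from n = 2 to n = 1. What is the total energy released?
625.012 eV

The energy levels of N⁶⁺ are E_n = -13.6057 × 7² / n² eV.

First transition (4 → 2):
ΔE₁ = |E_2 - E_4|
ΔE₁ = |-166.669825000 - (-41.667456250)| = 125.002369 eV

Second transition (2 → 1):
ΔE₂ = |E_1 - E_2|
ΔE₂ = |-666.679300000 - (-166.669825000)| = 500.009475 eV

Total energy released:
E_total = ΔE₁ + ΔE₂ = 125.002369 + 500.009475 = 625.012 eV

Note: This equals the direct transition 4 → 1: 625.012 eV ✓
Energy is conserved regardless of the path taken.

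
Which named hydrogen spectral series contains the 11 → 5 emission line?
Pfund series

The spectral series in hydrogen are named based on the final (lower) energy level:
- Lyman series: n_final = 1 (ultraviolet)
- Balmer series: n_final = 2 (visible/near-UV)
- Paschen series: n_final = 3 (infrared)
- Brackett series: n_final = 4 (infrared)
- Pfund series: n_final = 5 (far infrared)

Since this transition ends at n = 5, it belongs to the Pfund series.

For reference, this 11 → 5 line has photon energy
ΔE = 13.6057 eV × (1/5² - 1/11²) = 0.43178419835 eV,
corresponding to wavelength λ = hc/ΔE = 1239.84 eV·nm / 0.43178419835 eV = 2871.43440 nm in the far infrared region.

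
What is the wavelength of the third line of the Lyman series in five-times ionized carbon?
2.7000 nm

The lines of a series are numbered from the longest wavelength (smallest ΔE) outward; the third line is the transition from n = n_f + 3 to n_f.
The Lyman series has all transitions ending at n_f = 1.

For C⁵⁺ (Z = 6), the third line (γ-line) is the jump from n = 4 to n = 1:
E_4 = -13.6057 × 6² / 4² = -30.612825 eV
E_1 = -13.6057 × 6² / 1² = -489.805200 eV
ΔE = E_4 - E_1 = 459.192375 eV

λ = hc/E = 1239.84 eV·nm / 459.192375 eV
λ = 2.7000 nm

This is the γ-line of the Lyman series in C⁵⁺.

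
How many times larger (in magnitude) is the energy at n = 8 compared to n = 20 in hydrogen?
6.2500

Using E_n = -13.6057 Z² / n² eV with Z = 1:

E_8 = -13.6057 / 8² = -13.6057 / 64 = -0.2125890625 eV
E_20 = -13.6057 / 20² = -13.6057 / 400 = -0.0340142500 eV

The ratio is:
E_8/E_20 = (-0.2125890625) / (-0.0340142500)
E_8/E_20 = (-13.6057/64) / (-13.6057/400)
E_8/E_20 = 400/64
E_8/E_20 = 6.2500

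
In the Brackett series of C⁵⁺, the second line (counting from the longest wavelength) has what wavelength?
72.90 nm

The lines of a series are numbered from the longest wavelength (smallest ΔE) outward; the second line is the transition from n = n_f + 2 to n_f.
The Brackett series has all transitions ending at n_f = 4.

For C⁵⁺ (Z = 6), the second line (β-line) is the jump from n = 6 to n = 4:
E_6 = -13.6057 × 6² / 6² = -13.6057 eV
E_4 = -13.6057 × 6² / 4² = -30.6128 eV
ΔE = E_6 - E_4 = 17.0071 eV

λ = hc/E = 1239.84 eV·nm / 17.0071 eV
λ = 72.90 nm

This is the β-line of the Brackett series in C⁵⁺.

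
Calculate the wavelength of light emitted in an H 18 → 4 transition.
1533.76573 nm

First, find the transition energy using E_n = -13.6057 / n² eV:
E_18 = -13.6057 / 18² = -0.04199290123 eV
E_4 = -13.6057 / 4² = -0.85035625000 eV

Photon energy: |ΔE| = |E_4 - E_18| = 0.80836334877 eV

Convert to wavelength using E = hc/λ with hc = 1239.84 eV·nm:
λ = hc/E = 1239.84 eV·nm / 0.80836334877 eV
λ = 1533.76573 nm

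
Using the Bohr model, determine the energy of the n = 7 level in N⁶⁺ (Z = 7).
-13.606 eV

For hydrogen-like ions, the energy levels scale with Z²:
E_n = -13.6057 Z² / n² eV

For N⁶⁺ (Z = 7) at n = 7:
E_7 = -13.6057 × 7² / 7²
E_7 = -13.6057 × 49 / 49
E_7 = -666.6793 / 49
E_7 = -13.606 eV

The energy is 49 times more negative than hydrogen at the same n due to the stronger nuclear charge.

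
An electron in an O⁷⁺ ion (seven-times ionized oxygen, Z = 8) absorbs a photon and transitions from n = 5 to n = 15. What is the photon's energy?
30.9605 eV

The energy levels of a hydrogen-like atom are E_n = -13.6057 Z² eV / n².

Energy at n = 5: E_5 = -13.6057 × 8² / 5² = -34.8305920 eV
Energy at n = 15: E_15 = -13.6057 × 8² / 15² = -3.8700658 eV

The excitation energy is the difference:
ΔE = E_15 - E_5
ΔE = -3.8700658 - (-34.8305920)
ΔE = 30.9605 eV

Since this is positive, energy must be absorbed (photon absorption).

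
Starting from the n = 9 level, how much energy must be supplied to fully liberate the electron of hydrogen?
0.168 eV

The ionization energy is the energy needed to remove the electron completely (n → ∞).

For hydrogen, E_n = -13.6057 eV / n².

At n = 9: E_9 = -13.6057 / 9² = -0.167972 eV
At n = ∞: E_∞ = 0 eV

Ionization energy = E_∞ - E_9 = 0 - (-0.167972) = 0.167972 eV
Ionization energy ≈ 0.168 eV

This is also called the binding energy of the electron in state n = 9.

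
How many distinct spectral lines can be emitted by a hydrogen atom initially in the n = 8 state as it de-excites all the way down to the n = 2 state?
21

The electron can occupy levels n = 2, 3, ..., 8 during de-excitation — that is m = 8 - 2 + 1 = 7 distinct levels.

The number of distinct spectral lines equals the number of ways to choose 2 of these m levels (each pair gives one possible emission transition):

Number of lines = m(m-1)/2 = 7×6/2 = 21

These correspond to all possible transitions between the 7 levels:
8 → 7, 8 → 6, 8 → 5, 8 → 4, 8 → 3, 8 → 2, 7 → 6, 7 → 5...

Each transition produces a photon with a unique energy (and thus wavelength). This count does not depend on Z.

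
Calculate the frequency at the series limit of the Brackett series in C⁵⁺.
7.402e+15 Hz

The series limit corresponds to the transition from n = ∞ to n = 4.
This is the highest energy (shortest wavelength) transition in the Brackett series.

E_∞ = 0 eV
E_4 = -13.6057 × 6² / 4² = -30.612825 eV

Energy at series limit:
ΔE = E_∞ - E_4 = 0 - (-30.612825) = 30.612825 eV
E = 30.612825 eV × (1.602177 × 10⁻¹⁹ J/eV) = 4.90472e-18 J
f = E/h = 4.90472e-18 J / (6.62607 × 10⁻³⁴ J·s) = 7.402e+15 Hz

This energy equals the ionization energy from the n = 4 state of C⁵⁺.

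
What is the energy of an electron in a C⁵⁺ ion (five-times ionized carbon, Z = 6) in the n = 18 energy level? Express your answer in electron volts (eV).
-1.5117 eV

The energy levels of a hydrogen-like atom are given by:
E_n = -13.6057 Z² / n² eV  (with Z = 6 for C⁵⁺)

For n = 18:
E_18 = -13.6057 × 6² / 18²
E_18 = -13.6057 × 36 / 324
E_18 = -1.5117 eV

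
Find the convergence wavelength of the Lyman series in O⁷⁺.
1.4239 nm

The series limit corresponds to the transition from n = ∞ to n = 1.
This is the highest energy (shortest wavelength) transition in the Lyman series.

E_∞ = 0 eV
E_1 = -13.6057 × 8² / 1² = -870.764800 eV

Energy at series limit:
ΔE = E_∞ - E_1 = 0 - (-870.764800) = 870.764800 eV
λ = hc/E = 1239.84 eV·nm / 870.764800 eV = 1.4239 nm

This energy equals the ionization energy from the n = 1 state of O⁷⁺.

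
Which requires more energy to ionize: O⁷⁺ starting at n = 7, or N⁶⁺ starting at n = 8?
O⁷⁺ at n = 7 (E = -17.77 eV)

Using E_n = -13.6057 Z² / n² eV:

O⁷⁺ (Z = 8) at n = 7:
E = -13.6057 × 8² / 7² = -13.6057 × 64 / 49 = -17.77071 eV

N⁶⁺ (Z = 7) at n = 8:
E = -13.6057 × 7² / 8² = -13.6057 × 49 / 64 = -10.41686 eV

Since -17.77071 eV < -10.41686 eV,
O⁷⁺ at n = 7 is more tightly bound (requires more energy to ionize).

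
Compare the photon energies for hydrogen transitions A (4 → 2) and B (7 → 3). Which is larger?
4 → 2

Calculate the energy for each transition:

Transition 4 → 2:
ΔE₁ = |E_2 - E_4| = |-13.6057/2² - (-13.6057/4²)|
ΔE₁ = |-3.40142500000 - (-0.85035625000)| = 2.55106875 eV

Transition 7 → 3:
ΔE₂ = |E_3 - E_7| = |-13.6057/3² - (-13.6057/7²)|
ΔE₂ = |-1.51174444444 - (-0.27766734694)| = 1.23407710 eV

Since 2.55106875 eV > 1.23407710 eV, the transition 4 → 2 emits the more energetic photon.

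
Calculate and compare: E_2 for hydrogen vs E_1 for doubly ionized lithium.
Li²⁺ at n = 1 (E = -122.451 eV)

Using E_n = -13.6057 Z² / n² eV:

H (Z = 1) at n = 2:
E = -13.6057 × 1² / 2² = -13.6057 × 1 / 4 = -3.401425 eV

Li²⁺ (Z = 3) at n = 1:
E = -13.6057 × 3² / 1² = -13.6057 × 9 / 1 = -122.451300 eV

Since -122.451300 eV < -3.401425 eV,
Li²⁺ at n = 1 is more tightly bound (requires more energy to ionize).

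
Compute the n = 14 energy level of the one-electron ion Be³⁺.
-1.1107 eV

For hydrogen-like ions, the energy levels scale with Z²:
E_n = -13.6057 Z² / n² eV

For Be³⁺ (Z = 4) at n = 14:
E_14 = -13.6057 × 4² / 14²
E_14 = -13.6057 × 16 / 196
E_14 = -217.6912 / 196
E_14 = -1.1107 eV

The energy is 16 times more negative than hydrogen at the same n due to the stronger nuclear charge.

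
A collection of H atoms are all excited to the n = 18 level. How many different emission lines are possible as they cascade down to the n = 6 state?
78

The electron can occupy levels n = 6, 7, ..., 18 during de-excitation — that is m = 18 - 6 + 1 = 13 distinct levels.

The number of distinct spectral lines equals the number of ways to choose 2 of these m levels (each pair gives one possible emission transition):

Number of lines = m(m-1)/2 = 13×12/2 = 78

These correspond to all possible transitions between the 13 levels:
18 → 17, 18 → 16, 18 → 15, 18 → 14, 18 → 13, 18 → 12, 18 → 11, 18 → 10...

Each transition produces a photon with a unique energy (and thus wavelength). This count does not depend on Z.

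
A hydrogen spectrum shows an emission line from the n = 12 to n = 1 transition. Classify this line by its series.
Lyman series

The spectral series in hydrogen are named based on the final (lower) energy level:
- Lyman series: n_final = 1 (ultraviolet)
- Balmer series: n_final = 2 (visible/near-UV)
- Paschen series: n_final = 3 (infrared)
- Brackett series: n_final = 4 (infrared)
- Pfund series: n_final = 5 (far infrared)

Since this transition ends at n = 1, it belongs to the Lyman series.

For reference, this 12 → 1 line has photon energy
ΔE = 13.6057 eV × (1/1² - 1/12²) = 13.51122 eV,
corresponding to wavelength λ = hc/ΔE = 1239.84 eV·nm / 13.51122 eV = 91.764 nm in the ultraviolet region.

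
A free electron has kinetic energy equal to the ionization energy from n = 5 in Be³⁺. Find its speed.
1.7502e+06 m/s (or 0.58379% of c)

The binding energy at n = 5 for Be³⁺ is:
E_5 = -13.6057 × 4²/5² = -8.7076480 eV
|E_5| = 8.7076480 eV

Convert to Joules:
KE = 8.7076480 eV × (1.602177 × 10⁻¹⁹ J/eV) = 1.395119e-18 J

Using KE = ½mv²:
v = √(2·KE/m_e)
v = √(2 × 1.395119e-18 J / 9.10938 × 10⁻³¹ kg)
v = 1.7502e+06 m/s

This is approximately 0.58379% the speed of light.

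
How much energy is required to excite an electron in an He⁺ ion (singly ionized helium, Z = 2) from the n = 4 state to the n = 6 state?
1.889681 eV

The energy levels of a hydrogen-like atom are E_n = -13.6057 Z² eV / n².

Energy at n = 4: E_4 = -13.6057 × 2² / 4² = -3.401425000 eV
Energy at n = 6: E_6 = -13.6057 × 2² / 6² = -1.511744444 eV

The excitation energy is the difference:
ΔE = E_6 - E_4
ΔE = -1.511744444 - (-3.401425000)
ΔE = 1.889681 eV

Since this is positive, energy must be absorbed (photon absorption).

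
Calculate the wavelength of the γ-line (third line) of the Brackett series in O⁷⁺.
33.827266 nm

The lines of a series are numbered from the longest wavelength (smallest ΔE) outward; the third line is the transition from n = n_f + 3 to n_f.
The Brackett series has all transitions ending at n_f = 4.

For O⁷⁺ (Z = 8), the third line (γ-line) is the jump from n = 7 to n = 4:
E_7 = -13.6057 × 8² / 7² = -17.77071020 eV
E_4 = -13.6057 × 8² / 4² = -54.42280000 eV
ΔE = E_7 - E_4 = 36.65208980 eV

λ = hc/E = 1239.84 eV·nm / 36.65208980 eV
λ = 33.827266 nm

This is the γ-line of the Brackett series in O⁷⁺.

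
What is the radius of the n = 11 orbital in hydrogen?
6.40304 nm (or 64.03044 Å)

The Bohr radius formula is:
r_n = n² a₀ / Z

where a₀ = 0.05291772 nm is the Bohr radius.

For H (Z = 1) at n = 11:
r_11 = 11² × 0.05291772 nm / 1
r_11 = 121 × 0.05291772 nm / 1
r_11 = 6.403044 nm / 1
r_11 = 6.40304 nm

The electron orbits at approximately 6.40304 nm from the nucleus.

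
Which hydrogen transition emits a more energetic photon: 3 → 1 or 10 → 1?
10 → 1

Calculate the energy for each transition:

Transition 3 → 1:
ΔE₁ = |E_1 - E_3| = |-13.6057/1² - (-13.6057/3²)|
ΔE₁ = |-13.605700000 - (-1.511744444)| = 12.093956 eV

Transition 10 → 1:
ΔE₂ = |E_1 - E_10| = |-13.6057/1² - (-13.6057/10²)|
ΔE₂ = |-13.605700000 - (-0.136057000)| = 13.469643 eV

Since 13.469643 eV > 12.093956 eV, the transition 10 → 1 emits the more energetic photon.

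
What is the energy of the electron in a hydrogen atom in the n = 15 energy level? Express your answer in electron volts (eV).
-0.06047 eV

The energy levels of a hydrogen-like atom are given by:
E_n = -13.6057 eV / n²

For n = 15:
E_15 = -13.6057 eV / 15²
E_15 = -13.6057 eV / 225
E_15 = -0.06047 eV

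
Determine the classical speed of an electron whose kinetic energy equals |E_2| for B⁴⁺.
5.47e+06 m/s (or 1.824325% of c)

The binding energy at n = 2 for B⁴⁺ is:
E_2 = -13.6057 × 5²/2² = -85.03562500 eV
|E_2| = 85.03562500 eV

Convert to Joules:
KE = 85.03562500 eV × (1.602177 × 10⁻¹⁹ J/eV) = 1.3624e-17 J

Using KE = ½mv²:
v = √(2·KE/m_e)
v = √(2 × 1.3624e-17 J / 9.10938 × 10⁻³¹ kg)
v = 5.47e+06 m/s

This is approximately 1.824325% the speed of light.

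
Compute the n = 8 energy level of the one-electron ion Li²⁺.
-1.91330 eV

For hydrogen-like ions, the energy levels scale with Z²:
E_n = -13.6057 Z² / n² eV

For Li²⁺ (Z = 3) at n = 8:
E_8 = -13.6057 × 3² / 8²
E_8 = -13.6057 × 9 / 64
E_8 = -122.4513 / 64
E_8 = -1.91330 eV

The energy is 9 times more negative than hydrogen at the same n due to the stronger nuclear charge.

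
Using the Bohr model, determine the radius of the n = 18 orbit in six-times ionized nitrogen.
2.4493 nm (or 24.4933 Å)

The Bohr radius formula is:
r_n = n² a₀ / Z

where a₀ = 0.0529177 nm is the Bohr radius.

For N⁶⁺ (Z = 7) at n = 18:
r_18 = 18² × 0.0529177 nm / 7
r_18 = 324 × 0.0529177 nm / 7
r_18 = 17.14533 nm / 7
r_18 = 2.4493 nm

The electron orbits at approximately 2.4493 nm from the nucleus.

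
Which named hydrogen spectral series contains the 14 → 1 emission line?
Lyman series

The spectral series in hydrogen are named based on the final (lower) energy level:
- Lyman series: n_final = 1 (ultraviolet)
- Balmer series: n_final = 2 (visible/near-UV)
- Paschen series: n_final = 3 (infrared)
- Brackett series: n_final = 4 (infrared)
- Pfund series: n_final = 5 (far infrared)

Since this transition ends at n = 1, it belongs to the Lyman series.

For reference, this 14 → 1 line has photon energy
ΔE = 13.6057 eV × (1/1² - 1/14²) = 13.536283 eV,
corresponding to wavelength λ = hc/ΔE = 1239.84 eV·nm / 13.536283 eV = 91.5938 nm in the ultraviolet region.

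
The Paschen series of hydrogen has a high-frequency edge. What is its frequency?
3.655e+14 Hz

The series limit corresponds to the transition from n = ∞ to n = 3.
This is the highest energy (shortest wavelength) transition in the Paschen series.

E_∞ = 0 eV
E_3 = -13.6057 / 3² = -1.511744 eV

Energy at series limit:
ΔE = E_∞ - E_3 = 0 - (-1.511744) = 1.511744 eV
E = 1.511744 eV × (1.602177 × 10⁻¹⁹ J/eV) = 2.42208e-19 J
f = E/h = 2.42208e-19 J / (6.62607 × 10⁻³⁴ J·s) = 3.655e+14 Hz

This energy equals the ionization energy from the n = 3 state of hydrogen.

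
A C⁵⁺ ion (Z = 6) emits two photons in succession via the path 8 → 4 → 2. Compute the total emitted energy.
114.798094 eV

The energy levels of C⁵⁺ are E_n = -13.6057 × 6² / n² eV.

First transition (8 → 4):
ΔE₁ = |E_4 - E_8|
ΔE₁ = |-30.612825000000 - (-7.653206250000)| = 22.959618750 eV

Second transition (4 → 2):
ΔE₂ = |E_2 - E_4|
ΔE₂ = |-122.451300000000 - (-30.612825000000)| = 91.838475000 eV

Total energy released:
E_total = ΔE₁ + ΔE₂ = 22.959618750 + 91.838475000 = 114.798094 eV

Note: This equals the direct transition 8 → 2: 114.798094 eV ✓
Energy is conserved regardless of the path taken.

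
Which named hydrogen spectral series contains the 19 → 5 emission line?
Pfund series

The spectral series in hydrogen are named based on the final (lower) energy level:
- Lyman series: n_final = 1 (ultraviolet)
- Balmer series: n_final = 2 (visible/near-UV)
- Paschen series: n_final = 3 (infrared)
- Brackett series: n_final = 4 (infrared)
- Pfund series: n_final = 5 (far infrared)

Since this transition ends at n = 5, it belongs to the Pfund series.

For reference, this 19 → 5 line has photon energy
ΔE = 13.6057 eV × (1/5² - 1/19²) = 0.50653908 eV,
corresponding to wavelength λ = hc/ΔE = 1239.84 eV·nm / 0.50653908 eV = 2447.67 nm in the far infrared region.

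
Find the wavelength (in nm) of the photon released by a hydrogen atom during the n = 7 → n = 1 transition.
93.025 nm

First, find the transition energy using E_n = -13.6057 / n² eV:
E_7 = -13.6057 / 7² = -0.27767 eV
E_1 = -13.6057 / 1² = -13.60570 eV

Photon energy: |ΔE| = |E_1 - E_7| = 13.32803 eV

Convert to wavelength using E = hc/λ with hc = 1239.84 eV·nm:
λ = hc/E = 1239.84 eV·nm / 13.32803 eV
λ = 93.025 nm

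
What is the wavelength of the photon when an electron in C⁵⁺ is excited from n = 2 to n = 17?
10.26728 nm

First, find the transition energy using E_n = -13.6057 Z² / n² eV:
E_2 = -13.6057 × 6² / 2² = -122.4513000 eV
E_17 = -13.6057 × 6² / 17² = -1.6948277 eV

Photon energy: |ΔE| = |E_17 - E_2| = 120.7564723 eV

Convert to wavelength using E = hc/λ with hc = 1239.84 eV·nm:
λ = hc/E = 1239.84 eV·nm / 120.7564723 eV
λ = 10.26728 nm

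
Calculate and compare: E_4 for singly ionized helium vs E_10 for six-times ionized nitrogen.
N⁶⁺ at n = 10 (E = -6.667 eV)

Using E_n = -13.6057 Z² / n² eV:

He⁺ (Z = 2) at n = 4:
E = -13.6057 × 2² / 4² = -13.6057 × 4 / 16 = -3.401425 eV

N⁶⁺ (Z = 7) at n = 10:
E = -13.6057 × 7² / 10² = -13.6057 × 49 / 100 = -6.666793 eV

Since -6.666793 eV < -3.401425 eV,
N⁶⁺ at n = 10 is more tightly bound (requires more energy to ionize).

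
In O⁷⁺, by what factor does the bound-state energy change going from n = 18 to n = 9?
4.00

Using E_n = -13.6057 Z² / n² eV with Z = 8:

E_9 = -13.6057 × 8² / 9² = -870.7648 / 81 = -10.75018272 eV
E_18 = -13.6057 × 8² / 18² = -870.7648 / 324 = -2.68754568 eV

The ratio is:
E_9/E_18 = (-10.75018272) / (-2.68754568)
E_9/E_18 = (-870.7648/81) / (-870.7648/324)
E_9/E_18 = 324/81
E_9/E_18 = 4.00
(Note: the Z² factors cancel in the ratio.)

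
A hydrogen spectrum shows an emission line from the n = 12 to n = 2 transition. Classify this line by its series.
Balmer series

The spectral series in hydrogen are named based on the final (lower) energy level:
- Lyman series: n_final = 1 (ultraviolet)
- Balmer series: n_final = 2 (visible/near-UV)
- Paschen series: n_final = 3 (infrared)
- Brackett series: n_final = 4 (infrared)
- Pfund series: n_final = 5 (far infrared)

Since this transition ends at n = 2, it belongs to the Balmer series.

For reference, this 12 → 2 line has photon energy
ΔE = 13.6057 eV × (1/2² - 1/12²) = 3.306941 eV,
corresponding to wavelength λ = hc/ΔE = 1239.84 eV·nm / 3.306941 eV = 374.92 nm in the visible/near-UV region.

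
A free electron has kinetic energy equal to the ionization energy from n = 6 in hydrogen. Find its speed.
3.64615e+05 m/s (or 0.12% of c)

The binding energy at n = 6 for hydrogen is:
E_6 = -13.6057/6² = -0.377936111 eV
|E_6| = 0.377936111 eV

Convert to Joules:
KE = 0.377936111 eV × (1.602177 × 10⁻¹⁹ J/eV) = 6.0552054e-20 J

Using KE = ½mv²:
v = √(2·KE/m_e)
v = √(2 × 6.0552054e-20 J / 9.10938 × 10⁻³¹ kg)
v = 3.64615e+05 m/s

This is approximately 0.12% the speed of light.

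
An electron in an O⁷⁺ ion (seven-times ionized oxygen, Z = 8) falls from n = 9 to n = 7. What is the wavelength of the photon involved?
176.602 nm

First, find the transition energy using E_n = -13.6057 Z² / n² eV:
E_9 = -13.6057 × 8² / 9² = -10.7501827 eV
E_7 = -13.6057 × 8² / 7² = -17.7707102 eV

Photon energy: |ΔE| = |E_7 - E_9| = 7.0205275 eV

Convert to wavelength using E = hc/λ with hc = 1239.84 eV·nm:
λ = hc/E = 1239.84 eV·nm / 7.0205275 eV
λ = 176.602 nm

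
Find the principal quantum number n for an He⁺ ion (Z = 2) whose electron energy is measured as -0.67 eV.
n = 9

The exact energy levels follow E_n = -13.6057 Z² / n² eV with Z = 2.

The measured value (-0.67 eV) is reported to only 2 significant figures, so we must test candidate n values and see which one matches to that precision.

Candidate energies:
  n = 7:  E = -13.6057 × 2² / 7² = -1.11067 eV
  n = 8:  E = -13.6057 × 2² / 8² = -0.85036 eV
  n = 9:  E = -13.6057 × 2² / 9² = -0.67189 eV  ← matches
  n = 10:  E = -13.6057 × 2² / 10² = -0.54423 eV
  n = 11:  E = -13.6057 × 2² / 11² = -0.44978 eV

Checking against the measurement of -0.67 eV (2 sig figs), only n = 9 agrees:
E_9 = -0.67189 eV, which rounds to -0.67 eV ✓

Therefore n = 9.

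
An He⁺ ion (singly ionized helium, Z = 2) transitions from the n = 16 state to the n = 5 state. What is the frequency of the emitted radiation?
4.75e+14 Hz

First, find the transition energy:
E_16 = -13.6057 × 2² / 16² = -0.2125891 eV
E_5 = -13.6057 × 2² / 5² = -2.1769120 eV
|ΔE| = |E_5 - E_16| = 1.9643229 eV

Convert to Joules: E = 1.9643229 eV × (1.602177 × 10⁻¹⁹ J/eV) = 3.1472e-19 J

Using E = hf:
f = E/h = 3.1472e-19 J / (6.62607 × 10⁻³⁴ J·s)
f = 4.75e+14 Hz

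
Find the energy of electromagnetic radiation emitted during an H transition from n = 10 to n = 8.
0.0765 eV

The energy levels are E_n = -13.6057 eV / n².

Energy at n = 10: E_10 = -13.6057 / 10² = -0.1360570 eV
Energy at n = 8: E_8 = -13.6057 / 8² = -0.2125891 eV

For emission (electron falling to lower state), the photon energy is:
E_photon = E_10 - E_8 = |-0.1360570 - (-0.2125891)|
E_photon = 0.0765 eV

This energy is carried away by the emitted photon.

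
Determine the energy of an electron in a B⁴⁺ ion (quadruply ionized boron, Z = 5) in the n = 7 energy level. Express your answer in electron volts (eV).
-6.942 eV

The energy levels of a hydrogen-like atom are given by:
E_n = -13.6057 Z² / n² eV  (with Z = 5 for B⁴⁺)

For n = 7:
E_7 = -13.6057 × 5² / 7²
E_7 = -13.6057 × 25 / 49
E_7 = -6.942 eV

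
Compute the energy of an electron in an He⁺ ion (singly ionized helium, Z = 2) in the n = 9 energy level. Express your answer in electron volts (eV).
-0.671886 eV

The energy levels of a hydrogen-like atom are given by:
E_n = -13.6057 Z² / n² eV  (with Z = 2 for He⁺)

For n = 9:
E_9 = -13.6057 × 2² / 9²
E_9 = -13.6057 × 4 / 81
E_9 = -0.671886 eV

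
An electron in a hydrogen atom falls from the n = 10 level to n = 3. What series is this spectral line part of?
Paschen series

The spectral series in hydrogen are named based on the final (lower) energy level:
- Lyman series: n_final = 1 (ultraviolet)
- Balmer series: n_final = 2 (visible/near-UV)
- Paschen series: n_final = 3 (infrared)
- Brackett series: n_final = 4 (infrared)
- Pfund series: n_final = 5 (far infrared)

Since this transition ends at n = 3, it belongs to the Paschen series.

For reference, this 10 → 3 line has photon energy
ΔE = 13.6057 eV × (1/3² - 1/10²) = 1.3756874444 eV,
corresponding to wavelength λ = hc/ΔE = 1239.84 eV·nm / 1.3756874444 eV = 901.251229 nm in the infrared region.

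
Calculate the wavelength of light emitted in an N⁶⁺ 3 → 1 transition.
2.09219 nm

First, find the transition energy using E_n = -13.6057 Z² / n² eV:
E_3 = -13.6057 × 7² / 3² = -74.0754778 eV
E_1 = -13.6057 × 7² / 1² = -666.6793000 eV

Photon energy: |ΔE| = |E_1 - E_3| = 592.6038222 eV

Convert to wavelength using E = hc/λ with hc = 1239.84 eV·nm:
λ = hc/E = 1239.84 eV·nm / 592.6038222 eV
λ = 2.09219 nm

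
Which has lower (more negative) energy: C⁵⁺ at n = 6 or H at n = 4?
C⁵⁺ at n = 6 (E = -13.61 eV)

Using E_n = -13.6057 Z² / n² eV:

C⁵⁺ (Z = 6) at n = 6:
E = -13.6057 × 6² / 6² = -13.6057 × 36 / 36 = -13.60570 eV

H (Z = 1) at n = 4:
E = -13.6057 × 1² / 4² = -13.6057 × 1 / 16 = -0.85036 eV

Since -13.60570 eV < -0.85036 eV,
C⁵⁺ at n = 6 is more tightly bound (requires more energy to ionize).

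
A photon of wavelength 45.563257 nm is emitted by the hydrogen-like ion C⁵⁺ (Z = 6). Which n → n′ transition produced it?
n = 12 → n = 4

First, find the photon energy from the wavelength (hc = 1239.84 eV·nm):
E = hc/λ = 1239.84 eV·nm / 45.563257 nm = 27.211400 eV

The energy levels of C⁵⁺ satisfy E_n = -13.6057 × 6² / n² eV, so an emission n_i → n_f releases
ΔE = 13.6057 × 6² × (1/n_f² − 1/n_i²) eV.

Setting ΔE equal to the photon energy:
1/n_f² − 1/n_i² = 27.211400 / (13.6057 × 6²) = 0.055555556

Since 1/n_i² must be positive, we need 1/n_f² > 0.055555556, i.e. n_f ≤ 4. For each allowed n_f, solve n_i = (1/n_f² − 0.055555556)^(−1/2) and check whether it is a whole number:
  n_f = 1: 1/n_i² = 1.000000000 − 0.055555556 = 0.944444444 → n_i = 1.029  (not an integer) ✗
  n_f = 2: 1/n_i² = 0.250000000 − 0.055555556 = 0.194444444 → n_i = 2.268  (not an integer) ✗
  n_f = 3: 1/n_i² = 0.111111111 − 0.055555556 = 0.055555555 → n_i = 4.243  (not an integer) ✗
  n_f = 4: 1/n_i² = 0.062500000 − 0.055555556 = 0.006944444 → n_i = 12.000  → integer, n_i = 12 ✓

Only n_f = 4 gives an integer upper level, n_i = 12.

The transition is from n = 12 to n = 4 (emission).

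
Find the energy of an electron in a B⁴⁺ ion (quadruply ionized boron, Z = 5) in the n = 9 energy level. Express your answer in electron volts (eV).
-4.20 eV

The energy levels of a hydrogen-like atom are given by:
E_n = -13.6057 Z² / n² eV  (with Z = 5 for B⁴⁺)

For n = 9:
E_9 = -13.6057 × 5² / 9²
E_9 = -13.6057 × 25 / 81
E_9 = -4.20 eV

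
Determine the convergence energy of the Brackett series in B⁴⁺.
21.258906 eV

The series limit corresponds to the transition from n = ∞ to n = 4.
This is the highest energy (shortest wavelength) transition in the Brackett series.

E_∞ = 0 eV
E_4 = -13.6057 × 5² / 4² = -21.258906 eV

Energy at series limit:
ΔE = E_∞ - E_4 = 0 - (-21.258906) = 21.258906 eV

This energy equals the ionization energy from the n = 4 state of B⁴⁺.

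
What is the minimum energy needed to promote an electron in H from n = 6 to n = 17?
0.331 eV

The energy levels of a hydrogen-like atom are E_n = -13.6057 eV / n².

Energy at n = 6: E_6 = -13.6057 / 6² = -0.377936 eV
Energy at n = 17: E_17 = -13.6057 / 17² = -0.047079 eV

The excitation energy is the difference:
ΔE = E_17 - E_6
ΔE = -0.047079 - (-0.377936)
ΔE = 0.331 eV

Since this is positive, energy must be absorbed (photon absorption).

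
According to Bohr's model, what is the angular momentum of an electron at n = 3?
3.16e-34 J·s (or 3ℏ)

In the Bohr model, angular momentum is quantized:
L = nℏ

where ℏ = h/(2π) = 1.0546e-34 J·s

For n = 3:
L = 3 × 1.0546e-34 J·s
L = 3.16e-34 J·s

This can also be written as L = 3ℏ.
The angular momentum is an integer multiple of the reduced Planck constant.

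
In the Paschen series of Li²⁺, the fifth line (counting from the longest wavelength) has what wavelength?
106.04 nm

The lines of a series are numbered from the longest wavelength (smallest ΔE) outward; the fifth line is the transition from n = n_f + 5 to n_f.
The Paschen series has all transitions ending at n_f = 3.

For Li²⁺ (Z = 3), the fifth line (ε-line) is the jump from n = 8 to n = 3:
E_8 = -13.6057 × 3² / 8² = -1.91330 eV
E_3 = -13.6057 × 3² / 3² = -13.60570 eV
ΔE = E_8 - E_3 = 11.69240 eV

λ = hc/E = 1239.84 eV·nm / 11.69240 eV
λ = 106.04 nm

This is the ε-line of the Paschen series in Li²⁺.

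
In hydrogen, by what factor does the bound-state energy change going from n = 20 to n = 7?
8.16

Using E_n = -13.6057 Z² / n² eV with Z = 1:

E_7 = -13.6057 / 7² = -13.6057 / 49 = -0.27766735 eV
E_20 = -13.6057 / 20² = -13.6057 / 400 = -0.03401425 eV

The ratio is:
E_7/E_20 = (-0.27766735) / (-0.03401425)
E_7/E_20 = (-13.6057/49) / (-13.6057/400)
E_7/E_20 = 400/49
E_7/E_20 = 8.16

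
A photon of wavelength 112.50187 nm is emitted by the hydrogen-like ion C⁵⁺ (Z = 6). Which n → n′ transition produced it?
n = 5 → n = 4

First, find the photon energy from the wavelength (hc = 1239.84 eV·nm):
E = hc/λ = 1239.84 eV·nm / 112.50187 nm = 11.020617 eV

The energy levels of C⁵⁺ satisfy E_n = -13.6057 × 6² / n² eV, so an emission n_i → n_f releases
ΔE = 13.6057 × 6² × (1/n_f² − 1/n_i²) eV.

Setting ΔE equal to the photon energy:
1/n_f² − 1/n_i² = 11.020617 / (13.6057 × 6²) = 0.022500000

Since 1/n_i² must be positive, we need 1/n_f² > 0.022500000, i.e. n_f ≤ 6. For each allowed n_f, solve n_i = (1/n_f² − 0.022500000)^(−1/2) and check whether it is a whole number:
  n_f = 1: 1/n_i² = 1.000000000 − 0.022500000 = 0.977500000 → n_i = 1.011  (not an integer) ✗
  n_f = 2: 1/n_i² = 0.250000000 − 0.022500000 = 0.227500000 → n_i = 2.097  (not an integer) ✗
  n_f = 3: 1/n_i² = 0.111111111 − 0.022500000 = 0.088611111 → n_i = 3.359  (not an integer) ✗
  n_f = 4: 1/n_i² = 0.062500000 − 0.022500000 = 0.040000000 → n_i = 5.000  → integer, n_i = 5 ✓
  n_f = 5: 1/n_i² = 0.040000000 − 0.022500000 = 0.017500000 → n_i = 7.559  (not an integer) ✗
  n_f = 6: 1/n_i² = 0.027777778 − 0.022500000 = 0.005277778 → n_i = 13.765  (not an integer) ✗

Only n_f = 4 gives an integer upper level, n_i = 5.

The transition is from n = 5 to n = 4 (emission).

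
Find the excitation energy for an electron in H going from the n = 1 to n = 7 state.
13.32803 eV

The energy levels of a hydrogen-like atom are E_n = -13.6057 eV / n².

Energy at n = 1: E_1 = -13.6057 / 1² = -13.60570000 eV
Energy at n = 7: E_7 = -13.6057 / 7² = -0.27766735 eV

The excitation energy is the difference:
ΔE = E_7 - E_1
ΔE = -0.27766735 - (-13.60570000)
ΔE = 13.32803 eV

Since this is positive, energy must be absorbed (photon absorption).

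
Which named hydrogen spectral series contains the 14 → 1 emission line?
Lyman series

The spectral series in hydrogen are named based on the final (lower) energy level:
- Lyman series: n_final = 1 (ultraviolet)
- Balmer series: n_final = 2 (visible/near-UV)
- Paschen series: n_final = 3 (infrared)
- Brackett series: n_final = 4 (infrared)
- Pfund series: n_final = 5 (far infrared)

Since this transition ends at n = 1, it belongs to the Lyman series.

For reference, this 14 → 1 line has photon energy
ΔE = 13.6057 eV × (1/1² - 1/14²) = 13.5363 eV,
corresponding to wavelength λ = hc/ΔE = 1239.84 eV·nm / 13.5363 eV = 91.59 nm in the ultraviolet region.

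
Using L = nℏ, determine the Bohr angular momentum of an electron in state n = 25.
2.6364e-33 J·s (or 25ℏ)

In the Bohr model, angular momentum is quantized:
L = nℏ

where ℏ = h/(2π) = 1.054572e-34 J·s

For n = 25:
L = 25 × 1.054572e-34 J·s
L = 2.6364e-33 J·s

This can also be written as L = 25ℏ.
The angular momentum is an integer multiple of the reduced Planck constant.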